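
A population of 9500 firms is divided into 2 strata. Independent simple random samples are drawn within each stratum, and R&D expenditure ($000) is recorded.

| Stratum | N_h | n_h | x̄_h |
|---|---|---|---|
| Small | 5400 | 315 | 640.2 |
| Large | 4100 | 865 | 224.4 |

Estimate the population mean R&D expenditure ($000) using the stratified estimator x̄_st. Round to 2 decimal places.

N = Σ N_h = 9500. Stratum weights W_h = N_h/N.
x̄_st = (5400·640.2 + 4100·224.4) / 9500 = 460.7495

x̄_st ≈ 460.75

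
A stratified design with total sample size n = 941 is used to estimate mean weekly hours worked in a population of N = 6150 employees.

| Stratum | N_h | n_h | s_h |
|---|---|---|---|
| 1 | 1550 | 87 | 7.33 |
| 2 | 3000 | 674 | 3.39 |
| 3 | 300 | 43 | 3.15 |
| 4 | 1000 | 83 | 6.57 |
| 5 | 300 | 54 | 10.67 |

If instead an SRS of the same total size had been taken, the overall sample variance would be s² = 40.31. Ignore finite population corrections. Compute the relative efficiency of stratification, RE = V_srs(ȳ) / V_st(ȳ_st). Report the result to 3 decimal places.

RE ≈ 0.684

V̂(ȳ_st) = Σ W_h² s_h²/n_h, with W_h = N_h/N and N = 6150:
  stratum 1: (1550/6150)²·7.33²/87 = 0.0392285
  stratum 2: (3000/6150)²·3.39²/674 = 0.00405725
  stratum 3: (300/6150)²·3.15²/43 = 0.000549092
  stratum 4: (1000/6150)²·6.57²/83 = 0.01375
  stratum 5: (300/6150)²·10.67²/54 = 0.00501681
V_st = 0.0626017
V_srs = s²/n = 40.31/941 = 0.0428374
Relative efficiency = V_srs / V_st = 0.0428374/0.0626017 = 0.6843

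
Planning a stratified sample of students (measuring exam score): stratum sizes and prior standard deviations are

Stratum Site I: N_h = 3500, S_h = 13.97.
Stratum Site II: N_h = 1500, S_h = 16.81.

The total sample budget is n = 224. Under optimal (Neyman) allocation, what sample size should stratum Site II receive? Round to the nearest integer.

Neyman allocation: n_h = n · N_h S_h / Σ N_i S_i, with n = 224.
  stratum Site I: N_h·S_h = 3500·13.97 = 48895.00
  stratum Site II: N_h·S_h = 1500·16.81 = 25215.00
Σ N_h S_h = 74110.00
n for stratum Site II = 224·25215.00/74110.00 = 76.213 → 76

76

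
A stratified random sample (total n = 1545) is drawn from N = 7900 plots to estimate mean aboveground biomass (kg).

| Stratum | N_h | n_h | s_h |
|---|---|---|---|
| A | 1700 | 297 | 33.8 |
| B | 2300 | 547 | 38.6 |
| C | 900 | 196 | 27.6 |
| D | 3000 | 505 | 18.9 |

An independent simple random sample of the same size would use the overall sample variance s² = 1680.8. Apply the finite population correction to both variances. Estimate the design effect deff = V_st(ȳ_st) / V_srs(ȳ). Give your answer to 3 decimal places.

deff ≈ 0.511

V̂(ȳ_st) = Σ W_h² (1 − n_h/N_h) s_h²/n_h, with W_h = N_h/N and N = 7900:
  stratum A: (1700/7900)²·(1 − 297/1700)·33.8²/297 = 0.147004
  stratum B: (2300/7900)²·(1 − 547/2300)·38.6²/547 = 0.175972
  stratum C: (900/7900)²·(1 − 196/900)·27.6²/196 = 0.0394569
  stratum D: (3000/7900)²·(1 − 505/3000)·18.9²/505 = 0.084834
V_st = 0.447267
V_srs = (1 − 1545/7900)·1680.8/1545 = 0.875137
deff = V_st / V_srs = 0.447267/0.875137 = 0.5111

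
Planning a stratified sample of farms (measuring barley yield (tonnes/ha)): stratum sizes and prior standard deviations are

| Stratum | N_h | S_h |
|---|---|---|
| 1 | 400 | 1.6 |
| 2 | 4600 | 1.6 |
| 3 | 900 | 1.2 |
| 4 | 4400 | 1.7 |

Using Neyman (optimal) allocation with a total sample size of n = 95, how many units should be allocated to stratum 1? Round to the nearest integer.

4

Neyman allocation: n_h = n · N_h S_h / Σ N_i S_i, with n = 95.
  stratum 1: N_h·S_h = 400·1.6 = 640.00
  stratum 2: N_h·S_h = 4600·1.6 = 7360.00
  stratum 3: N_h·S_h = 900·1.2 = 1080.00
  stratum 4: N_h·S_h = 4400·1.7 = 7480.00
Σ N_h S_h = 16560.00
n for stratum 1 = 95·640.00/16560.00 = 3.671 → 4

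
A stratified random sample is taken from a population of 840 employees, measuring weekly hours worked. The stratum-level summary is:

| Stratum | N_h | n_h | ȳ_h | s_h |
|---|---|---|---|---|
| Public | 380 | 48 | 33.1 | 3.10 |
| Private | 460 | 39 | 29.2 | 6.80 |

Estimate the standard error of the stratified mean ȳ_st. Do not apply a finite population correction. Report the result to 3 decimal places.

SE(ȳ_st) ≈ 0.630

V̂(ȳ_st) = Σ W_h² s_h²/n_h, with W_h = N_h/N and N = 840:
  stratum Public: (380/840)²·3.10²/48 = 0.0409723
  stratum Private: (460/840)²·6.80²/39 = 0.355558
V̂(ȳ_st) = 0.39653
SE(ȳ_st) = √0.39653 = 0.629706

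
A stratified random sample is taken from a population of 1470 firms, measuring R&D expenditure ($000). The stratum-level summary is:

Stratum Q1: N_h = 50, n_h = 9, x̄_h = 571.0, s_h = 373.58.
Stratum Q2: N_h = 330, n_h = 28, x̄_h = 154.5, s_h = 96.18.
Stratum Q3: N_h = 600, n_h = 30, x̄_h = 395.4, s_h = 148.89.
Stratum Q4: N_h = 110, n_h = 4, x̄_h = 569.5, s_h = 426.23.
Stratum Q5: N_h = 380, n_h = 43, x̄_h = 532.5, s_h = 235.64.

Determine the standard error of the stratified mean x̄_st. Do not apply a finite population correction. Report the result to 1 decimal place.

SE(x̄_st) ≈ 22.3

V̂(x̄_st) = Σ W_h² s_h²/n_h, with W_h = N_h/N and N = 1470:
  stratum Q1: (50/1470)²·373.58²/9 = 17.9403
  stratum Q2: (330/1470)²·96.18²/28 = 16.6496
  stratum Q3: (600/1470)²·148.89²/30 = 123.106
  stratum Q4: (110/1470)²·426.23²/4 = 254.319
  stratum Q5: (380/1470)²·235.64²/43 = 86.2903
V̂(x̄_st) = 498.305
SE(x̄_st) = √498.305 = 22.3227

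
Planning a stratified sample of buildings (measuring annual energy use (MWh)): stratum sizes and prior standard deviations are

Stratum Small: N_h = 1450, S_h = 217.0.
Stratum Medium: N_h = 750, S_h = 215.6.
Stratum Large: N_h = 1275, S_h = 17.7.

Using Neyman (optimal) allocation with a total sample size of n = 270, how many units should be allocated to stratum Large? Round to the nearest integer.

12

Neyman allocation: n_h = n · N_h S_h / Σ N_i S_i, with n = 270.
  stratum Small: N_h·S_h = 1450·217.0 = 314650.00
  stratum Medium: N_h·S_h = 750·215.6 = 161700.00
  stratum Large: N_h·S_h = 1275·17.7 = 22567.50
Σ N_h S_h = 498917.50
n for stratum Large = 270·22567.50/498917.50 = 12.213 → 12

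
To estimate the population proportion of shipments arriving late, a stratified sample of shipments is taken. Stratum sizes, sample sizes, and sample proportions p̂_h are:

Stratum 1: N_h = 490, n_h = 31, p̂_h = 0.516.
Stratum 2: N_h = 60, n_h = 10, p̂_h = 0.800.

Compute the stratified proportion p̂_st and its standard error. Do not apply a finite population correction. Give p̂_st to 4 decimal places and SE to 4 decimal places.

p̂_st ≈ 0.5470, SE ≈ 0.0826

N = 550; stratum weights W_h = N_h/N.
p̂_st = Σ W_h p̂_h = (490·0.516 + 60·0.800)/550 = 0.54698
V̂(p̂_st) = Σ W_h² p̂_h(1−p̂_h)/(n_h−1):
  stratum 1: (490/550)²·0.516·0.484/30 = 0.00660755
  stratum 2: (60/550)²·0.800·0.200/9 = 0.00021157
V̂(p̂_st) = 0.00681912; SE = √V̂ = 0.082578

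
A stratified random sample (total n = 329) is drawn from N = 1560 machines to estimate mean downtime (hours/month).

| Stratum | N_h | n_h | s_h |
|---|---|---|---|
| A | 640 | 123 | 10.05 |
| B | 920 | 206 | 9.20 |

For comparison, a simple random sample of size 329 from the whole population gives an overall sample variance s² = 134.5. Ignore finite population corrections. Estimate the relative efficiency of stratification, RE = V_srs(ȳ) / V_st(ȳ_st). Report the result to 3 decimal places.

RE ≈ 1.454

V̂(ȳ_st) = Σ W_h² s_h²/n_h, with W_h = N_h/N and N = 1560:
  stratum A: (640/1560)²·10.05²/123 = 0.138209
  stratum B: (920/1560)²·9.20²/206 = 0.142901
V_st = 0.28111
V_srs = s²/n = 134.5/329 = 0.408815
Relative efficiency = V_srs / V_st = 0.408815/0.28111 = 1.4543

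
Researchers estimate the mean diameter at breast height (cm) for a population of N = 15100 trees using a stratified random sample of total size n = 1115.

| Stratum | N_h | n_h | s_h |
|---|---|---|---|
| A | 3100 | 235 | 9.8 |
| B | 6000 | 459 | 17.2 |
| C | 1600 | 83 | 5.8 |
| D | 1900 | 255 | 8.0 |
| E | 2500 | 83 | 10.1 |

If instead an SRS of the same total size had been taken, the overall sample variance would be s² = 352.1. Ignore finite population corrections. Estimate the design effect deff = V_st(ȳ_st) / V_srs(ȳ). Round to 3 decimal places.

deff ≈ 0.510

V̂(ȳ_st) = Σ W_h² s_h²/n_h, with W_h = N_h/N and N = 15100:
  stratum A: (3100/15100)²·9.8²/235 = 0.0172248
  stratum B: (6000/15100)²·17.2²/459 = 0.101764
  stratum C: (1600/15100)²·5.8²/83 = 0.00455055
  stratum D: (1900/15100)²·8.0²/255 = 0.00397368
  stratum E: (2500/15100)²·10.1²/83 = 0.0336892
V_st = 0.161202
V_srs = s²/n = 352.1/1115 = 0.315785
deff = V_st / V_srs = 0.161202/0.315785 = 0.5105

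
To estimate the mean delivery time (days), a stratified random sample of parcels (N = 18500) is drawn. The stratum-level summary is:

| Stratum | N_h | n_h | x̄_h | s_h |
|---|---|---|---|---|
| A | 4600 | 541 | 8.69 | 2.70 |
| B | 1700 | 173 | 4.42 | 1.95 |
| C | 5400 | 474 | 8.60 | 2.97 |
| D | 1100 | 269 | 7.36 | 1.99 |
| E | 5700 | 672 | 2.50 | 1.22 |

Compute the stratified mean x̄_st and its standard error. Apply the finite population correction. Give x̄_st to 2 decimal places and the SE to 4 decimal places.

x̄_st ≈ 6.29, SE ≈ 0.0507

x̄_st = Σ W_h x̄_h = (4600·8.69 + 1700·4.42 + 5400·8.60 + 1100·7.36 + 5700·2.50)/18500 = 6.28508
V̂(x̄_st) = Σ W_h² (1 − n_h/N_h) s_h²/n_h, with W_h = N_h/N and N = 18500:
  stratum A: (4600/18500)²·(1 − 541/4600)·2.70²/541 = 0.000735129
  stratum B: (1700/18500)²·(1 − 173/1700)·1.95²/173 = 0.000166712
  stratum C: (5400/18500)²·(1 − 474/5400)·2.97²/474 = 0.00144637
  stratum D: (1100/18500)²·(1 − 269/1100)·1.99²/269 = 3.93192e-05
  stratum E: (5700/18500)²·(1 − 672/5700)·1.22²/672 = 0.000185471
V̂(x̄_st) = 0.002573
SE(x̄_st) = √0.002573 = 0.0507248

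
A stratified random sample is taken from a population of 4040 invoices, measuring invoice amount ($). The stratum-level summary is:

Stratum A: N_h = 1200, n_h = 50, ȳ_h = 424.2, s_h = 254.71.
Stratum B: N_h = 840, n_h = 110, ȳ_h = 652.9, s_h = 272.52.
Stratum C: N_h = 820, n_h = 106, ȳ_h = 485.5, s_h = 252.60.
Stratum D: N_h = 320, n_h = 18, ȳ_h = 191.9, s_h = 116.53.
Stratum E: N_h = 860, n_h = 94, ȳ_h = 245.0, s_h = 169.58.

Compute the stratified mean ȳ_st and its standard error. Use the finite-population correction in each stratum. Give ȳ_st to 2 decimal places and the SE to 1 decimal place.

ȳ_st ≈ 427.65, SE ≈ 13.2

ȳ_st = Σ W_h ȳ_h = (1200·424.2 + 840·652.9 + 820·485.5 + 320·191.9 + 860·245.0)/4040 = 427.64703
V̂(ȳ_st) = Σ W_h² (1 − n_h/N_h) s_h²/n_h, with W_h = N_h/N and N = 4040:
  stratum A: (1200/4040)²·(1 − 50/1200)·254.71²/50 = 109.708
  stratum B: (840/4040)²·(1 − 110/840)·272.52²/110 = 25.3655
  stratum C: (820/4040)²·(1 − 106/820)·252.60²/106 = 21.5929
  stratum D: (320/4040)²·(1 − 18/320)·116.53²/18 = 4.46681
  stratum E: (860/4040)²·(1 − 94/860)·169.58²/94 = 12.3477
V̂(ȳ_st) = 173.481
SE(ȳ_st) = √173.481 = 13.1712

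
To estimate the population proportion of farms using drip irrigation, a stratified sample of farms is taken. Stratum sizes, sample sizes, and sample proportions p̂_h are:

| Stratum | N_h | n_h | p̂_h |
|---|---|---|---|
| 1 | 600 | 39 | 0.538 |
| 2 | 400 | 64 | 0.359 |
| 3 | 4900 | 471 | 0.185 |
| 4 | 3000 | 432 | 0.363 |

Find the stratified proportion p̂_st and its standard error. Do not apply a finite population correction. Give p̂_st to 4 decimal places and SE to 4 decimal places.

N = 8900; stratum weights W_h = N_h/N.
p̂_st = Σ W_h p̂_h = (600·0.538 + 400·0.359 + 4900·0.185 + 3000·0.363)/8900 = 0.27662
V̂(p̂_st) = Σ W_h² p̂_h(1−p̂_h)/(n_h−1):
  stratum 1: (600/8900)²·0.538·0.462/38 = 2.97278e-05
  stratum 2: (400/8900)²·0.359·0.641/63 = 7.37823e-06
  stratum 3: (4900/8900)²·0.185·0.815/470 = 9.72397e-05
  stratum 4: (3000/8900)²·0.363·0.637/431 = 6.09581e-05
V̂(p̂_st) = 0.000195304; SE = √V̂ = 0.0139751

p̂_st ≈ 0.2766, SE ≈ 0.0140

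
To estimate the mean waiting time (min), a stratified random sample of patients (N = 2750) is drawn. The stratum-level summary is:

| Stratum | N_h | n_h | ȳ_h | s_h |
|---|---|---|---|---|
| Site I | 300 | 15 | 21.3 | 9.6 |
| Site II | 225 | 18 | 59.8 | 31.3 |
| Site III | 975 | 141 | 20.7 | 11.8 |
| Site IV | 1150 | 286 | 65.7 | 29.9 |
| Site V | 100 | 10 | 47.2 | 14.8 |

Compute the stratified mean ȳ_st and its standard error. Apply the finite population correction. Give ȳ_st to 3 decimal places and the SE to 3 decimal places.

ȳ_st ≈ 43.746, SE ≈ 0.973

ȳ_st = Σ W_h ȳ_h = (300·21.3 + 225·59.8 + 975·20.7 + 1150·65.7 + 100·47.2)/2750 = 43.74636
V̂(ȳ_st) = Σ W_h² (1 − n_h/N_h) s_h²/n_h, with W_h = N_h/N and N = 2750:
  stratum Site I: (300/2750)²·(1 − 15/300)·9.6²/15 = 0.0694627
  stratum Site II: (225/2750)²·(1 − 18/225)·31.3²/18 = 0.3352
  stratum Site III: (975/2750)²·(1 − 141/975)·11.8²/141 = 0.106182
  stratum Site IV: (1150/2750)²·(1 − 286/1150)·29.9²/286 = 0.410698
  stratum Site V: (100/2750)²·(1 − 10/100)·14.8²/10 = 0.0260676
V̂(ȳ_st) = 0.94761
SE(ȳ_st) = √0.94761 = 0.973453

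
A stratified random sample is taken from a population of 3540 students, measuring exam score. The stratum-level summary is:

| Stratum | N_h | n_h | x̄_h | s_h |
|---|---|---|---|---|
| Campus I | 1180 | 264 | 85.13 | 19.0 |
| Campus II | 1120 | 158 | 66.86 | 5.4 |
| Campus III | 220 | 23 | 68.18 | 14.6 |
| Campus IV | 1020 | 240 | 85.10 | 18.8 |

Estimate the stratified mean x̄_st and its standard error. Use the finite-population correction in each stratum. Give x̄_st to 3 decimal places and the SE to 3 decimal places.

x̄_st = Σ W_h x̄_h = (1180·85.13 + 1120·66.86 + 220·68.18 + 1020·85.10)/3540 = 78.28763
V̂(x̄_st) = Σ W_h² (1 − n_h/N_h) s_h²/n_h, with W_h = N_h/N and N = 3540:
  stratum Campus I: (1180/3540)²·(1 − 264/1180)·19.0²/264 = 0.117944
  stratum Campus II: (1120/3540)²·(1 − 158/1120)·5.4²/158 = 0.0158678
  stratum Campus III: (220/3540)²·(1 − 23/220)·14.6²/23 = 0.0320524
  stratum Campus IV: (1020/3540)²·(1 − 240/1020)·18.8²/240 = 0.0934959
V̂(x̄_st) = 0.25936
SE(x̄_st) = √0.25936 = 0.509274

x̄_st ≈ 78.288, SE ≈ 0.509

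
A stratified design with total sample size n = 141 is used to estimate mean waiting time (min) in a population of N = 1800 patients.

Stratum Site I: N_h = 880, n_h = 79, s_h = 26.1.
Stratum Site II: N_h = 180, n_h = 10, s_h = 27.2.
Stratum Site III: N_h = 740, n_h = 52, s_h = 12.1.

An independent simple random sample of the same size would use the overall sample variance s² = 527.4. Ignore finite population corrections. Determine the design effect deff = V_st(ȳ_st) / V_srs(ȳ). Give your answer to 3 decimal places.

V̂(ȳ_st) = Σ W_h² s_h²/n_h, with W_h = N_h/N and N = 1800:
  stratum Site I: (880/1800)²·26.1²/79 = 2.06098
  stratum Site II: (180/1800)²·27.2²/10 = 0.73984
  stratum Site III: (740/1800)²·12.1²/52 = 0.475867
V_st = 3.27669
V_srs = s²/n = 527.4/141 = 3.74043
deff = V_st / V_srs = 3.27669/3.74043 = 0.8760

deff ≈ 0.876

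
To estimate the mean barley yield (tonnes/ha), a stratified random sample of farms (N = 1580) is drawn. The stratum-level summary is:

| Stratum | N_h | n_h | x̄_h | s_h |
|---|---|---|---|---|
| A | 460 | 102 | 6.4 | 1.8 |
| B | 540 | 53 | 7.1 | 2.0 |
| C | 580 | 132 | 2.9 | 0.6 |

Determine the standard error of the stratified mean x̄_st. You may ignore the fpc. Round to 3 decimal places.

SE(x̄_st) ≈ 0.109

V̂(x̄_st) = Σ W_h² s_h²/n_h, with W_h = N_h/N and N = 1580:
  stratum A: (460/1580)²·1.8²/102 = 0.00269244
  stratum B: (540/1580)²·2.0²/53 = 0.00881571
  stratum C: (580/1580)²·0.6²/132 = 0.000367511
V̂(x̄_st) = 0.0118757
SE(x̄_st) = √0.0118757 = 0.108976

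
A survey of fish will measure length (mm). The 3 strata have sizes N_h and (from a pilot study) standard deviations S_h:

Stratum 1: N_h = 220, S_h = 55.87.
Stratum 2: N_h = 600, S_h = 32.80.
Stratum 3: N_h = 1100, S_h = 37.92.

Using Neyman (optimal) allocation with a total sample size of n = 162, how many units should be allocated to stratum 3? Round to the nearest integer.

Neyman allocation: n_h = n · N_h S_h / Σ N_i S_i, with n = 162.
  stratum 1: N_h·S_h = 220·55.87 = 12291.40
  stratum 2: N_h·S_h = 600·32.80 = 19680.00
  stratum 3: N_h·S_h = 1100·37.92 = 41712.00
Σ N_h S_h = 73683.40
n for stratum 3 = 162·41712.00/73683.40 = 91.708 → 92

92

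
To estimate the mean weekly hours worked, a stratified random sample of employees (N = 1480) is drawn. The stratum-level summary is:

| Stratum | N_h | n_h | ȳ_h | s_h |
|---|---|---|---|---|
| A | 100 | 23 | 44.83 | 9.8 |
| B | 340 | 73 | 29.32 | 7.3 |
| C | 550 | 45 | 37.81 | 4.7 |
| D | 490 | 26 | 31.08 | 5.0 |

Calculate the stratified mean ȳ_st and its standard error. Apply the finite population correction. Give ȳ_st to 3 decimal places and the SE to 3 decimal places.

ȳ_st = Σ W_h ȳ_h = (100·44.83 + 340·29.32 + 550·37.81 + 490·31.08)/1480 = 34.10574
V̂(ȳ_st) = Σ W_h² (1 − n_h/N_h) s_h²/n_h, with W_h = N_h/N and N = 1480:
  stratum A: (100/1480)²·(1 − 23/100)·9.8²/23 = 0.0146788
  stratum B: (340/1480)²·(1 − 73/340)·7.3²/73 = 0.0302545
  stratum C: (550/1480)²·(1 − 45/550)·4.7²/45 = 0.0622463
  stratum D: (490/1480)²·(1 − 26/490)·5.0²/26 = 0.0998061
V̂(ȳ_st) = 0.206986
SE(ȳ_st) = √0.206986 = 0.454957

ȳ_st ≈ 34.106, SE ≈ 0.455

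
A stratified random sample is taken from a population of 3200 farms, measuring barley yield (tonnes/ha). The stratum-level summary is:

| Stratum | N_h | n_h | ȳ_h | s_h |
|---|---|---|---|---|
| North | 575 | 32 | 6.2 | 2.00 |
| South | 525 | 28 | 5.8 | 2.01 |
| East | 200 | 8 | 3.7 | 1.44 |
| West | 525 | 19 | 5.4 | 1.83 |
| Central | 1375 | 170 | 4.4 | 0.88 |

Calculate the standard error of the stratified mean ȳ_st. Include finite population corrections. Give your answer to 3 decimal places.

V̂(ȳ_st) = Σ W_h² (1 − n_h/N_h) s_h²/n_h, with W_h = N_h/N and N = 3200:
  stratum North: (575/3200)²·(1 − 32/575)·2.00²/32 = 0.00381134
  stratum South: (525/3200)²·(1 − 28/525)·2.01²/28 = 0.00367663
  stratum East: (200/3200)²·(1 − 8/200)·1.44²/8 = 0.000972
  stratum West: (525/3200)²·(1 − 19/525)·1.83²/19 = 0.00457255
  stratum Central: (1375/3200)²·(1 − 170/1375)·0.88²/170 = 0.000737066
V̂(ȳ_st) = 0.0137696
SE(ȳ_st) = √0.0137696 = 0.117344

SE(ȳ_st) ≈ 0.117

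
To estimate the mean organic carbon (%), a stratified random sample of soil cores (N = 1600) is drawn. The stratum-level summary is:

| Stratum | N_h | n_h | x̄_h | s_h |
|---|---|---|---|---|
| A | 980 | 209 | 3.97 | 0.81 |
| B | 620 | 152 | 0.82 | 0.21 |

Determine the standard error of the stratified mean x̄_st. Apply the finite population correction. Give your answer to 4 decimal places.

SE(x̄_st) ≈ 0.0310

V̂(x̄_st) = Σ W_h² (1 − n_h/N_h) s_h²/n_h, with W_h = N_h/N and N = 1600:
  stratum A: (980/1600)²·(1 − 209/980)·0.81²/209 = 0.00092654
  stratum B: (620/1600)²·(1 − 152/620)·0.21²/152 = 3.28846e-05
V̂(x̄_st) = 0.000959425
SE(x̄_st) = √0.000959425 = 0.0309746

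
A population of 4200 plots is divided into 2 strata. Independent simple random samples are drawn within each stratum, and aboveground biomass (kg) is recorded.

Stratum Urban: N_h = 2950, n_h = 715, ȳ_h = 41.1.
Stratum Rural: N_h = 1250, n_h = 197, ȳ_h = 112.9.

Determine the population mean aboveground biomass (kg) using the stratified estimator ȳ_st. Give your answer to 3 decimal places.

ȳ_st ≈ 62.469

N = Σ N_h = 4200. Stratum weights W_h = N_h/N.
ȳ_st = (2950·41.1 + 1250·112.9) / 4200 = 62.46905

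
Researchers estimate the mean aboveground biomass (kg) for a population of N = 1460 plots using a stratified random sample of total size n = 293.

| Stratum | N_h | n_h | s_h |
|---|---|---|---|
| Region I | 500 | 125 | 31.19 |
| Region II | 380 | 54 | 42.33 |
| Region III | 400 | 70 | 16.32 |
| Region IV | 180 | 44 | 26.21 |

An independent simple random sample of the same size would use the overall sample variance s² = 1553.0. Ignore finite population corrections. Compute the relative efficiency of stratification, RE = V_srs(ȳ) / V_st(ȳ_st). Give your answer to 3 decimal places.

V̂(ȳ_st) = Σ W_h² s_h²/n_h, with W_h = N_h/N and N = 1460:
  stratum Region I: (500/1460)²·31.19²/125 = 0.912757
  stratum Region II: (380/1460)²·42.33²/54 = 2.24783
  stratum Region III: (400/1460)²·16.32²/70 = 0.285599
  stratum Region IV: (180/1460)²·26.21²/44 = 0.237313
V_st = 3.6835
V_srs = s²/n = 1553.0/293 = 5.30034
Relative efficiency = V_srs / V_st = 5.30034/3.6835 = 1.4389

RE ≈ 1.439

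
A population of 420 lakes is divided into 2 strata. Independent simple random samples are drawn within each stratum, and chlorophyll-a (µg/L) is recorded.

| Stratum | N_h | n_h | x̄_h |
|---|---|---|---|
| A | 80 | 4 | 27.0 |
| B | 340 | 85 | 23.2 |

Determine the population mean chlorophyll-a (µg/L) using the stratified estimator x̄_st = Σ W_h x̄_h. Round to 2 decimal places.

N = Σ N_h = 420. Stratum weights W_h = N_h/N.
x̄_st = (80·27.0 + 340·23.2) / 420 = 23.9238

x̄_st ≈ 23.92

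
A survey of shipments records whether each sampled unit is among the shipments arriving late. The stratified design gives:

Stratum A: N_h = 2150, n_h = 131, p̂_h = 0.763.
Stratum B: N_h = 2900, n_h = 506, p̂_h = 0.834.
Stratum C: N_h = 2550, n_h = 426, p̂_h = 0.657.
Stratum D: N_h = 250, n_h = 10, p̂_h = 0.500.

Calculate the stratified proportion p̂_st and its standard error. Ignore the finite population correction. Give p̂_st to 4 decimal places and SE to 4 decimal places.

N = 7850; stratum weights W_h = N_h/N.
p̂_st = Σ W_h p̂_h = (2150·0.763 + 2900·0.834 + 2550·0.657 + 250·0.500)/7850 = 0.74642
V̂(p̂_st) = Σ W_h² p̂_h(1−p̂_h)/(n_h−1):
  stratum A: (2150/7850)²·0.763·0.237/130 = 0.000104344
  stratum B: (2900/7850)²·0.834·0.166/505 = 3.74145e-05
  stratum C: (2550/7850)²·0.657·0.343/425 = 5.59515e-05
  stratum D: (250/7850)²·0.500·0.500/9 = 2.81733e-05
V̂(p̂_st) = 0.000225883; SE = √V̂ = 0.0150294

p̂_st ≈ 0.7464, SE ≈ 0.0150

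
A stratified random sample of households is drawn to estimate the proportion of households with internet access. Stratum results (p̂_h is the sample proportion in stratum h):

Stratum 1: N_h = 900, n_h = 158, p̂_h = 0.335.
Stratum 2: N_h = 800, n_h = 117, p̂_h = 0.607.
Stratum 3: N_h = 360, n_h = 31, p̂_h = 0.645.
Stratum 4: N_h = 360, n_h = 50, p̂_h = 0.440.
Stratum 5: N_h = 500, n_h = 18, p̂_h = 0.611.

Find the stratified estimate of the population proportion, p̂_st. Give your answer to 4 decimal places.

p̂_st ≈ 0.5079

N = 2920; stratum weights W_h = N_h/N.
p̂_st = Σ W_h p̂_h = (900·0.335 + 800·0.607 + 360·0.645 + 360·0.440 + 500·0.611)/2920 = 0.50795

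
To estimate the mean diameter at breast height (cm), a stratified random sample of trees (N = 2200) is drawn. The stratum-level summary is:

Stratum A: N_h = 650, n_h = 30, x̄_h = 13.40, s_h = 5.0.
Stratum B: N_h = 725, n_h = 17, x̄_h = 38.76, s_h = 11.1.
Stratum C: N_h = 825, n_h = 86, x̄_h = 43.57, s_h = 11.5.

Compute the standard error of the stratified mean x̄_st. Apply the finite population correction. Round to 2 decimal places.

SE(x̄_st) ≈ 1.02

V̂(x̄_st) = Σ W_h² (1 − n_h/N_h) s_h²/n_h, with W_h = N_h/N and N = 2200:
  stratum A: (650/2200)²·(1 − 30/650)·5.0²/30 = 0.0693871
  stratum B: (725/2200)²·(1 − 17/725)·11.1²/17 = 0.76864
  stratum C: (825/2200)²·(1 − 86/825)·11.5²/86 = 0.193709
V̂(x̄_st) = 1.03174
SE(x̄_st) = √1.03174 = 1.01574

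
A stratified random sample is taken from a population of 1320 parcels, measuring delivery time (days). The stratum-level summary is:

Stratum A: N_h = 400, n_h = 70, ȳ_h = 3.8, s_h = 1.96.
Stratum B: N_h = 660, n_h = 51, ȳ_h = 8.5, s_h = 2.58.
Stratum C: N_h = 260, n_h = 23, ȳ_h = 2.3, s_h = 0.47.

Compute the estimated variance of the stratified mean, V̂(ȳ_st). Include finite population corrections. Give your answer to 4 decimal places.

V̂(ȳ_st) = Σ W_h² (1 − n_h/N_h) s_h²/n_h, with W_h = N_h/N and N = 1320:
  stratum A: (400/1320)²·(1 − 70/400)·1.96²/70 = 0.00415758
  stratum B: (660/1320)²·(1 − 51/660)·2.58²/51 = 0.030108
  stratum C: (260/1320)²·(1 − 23/260)·0.47²/23 = 0.000339658
V̂(ȳ_st) = 0.0346053

V̂(ȳ_st) ≈ 0.0346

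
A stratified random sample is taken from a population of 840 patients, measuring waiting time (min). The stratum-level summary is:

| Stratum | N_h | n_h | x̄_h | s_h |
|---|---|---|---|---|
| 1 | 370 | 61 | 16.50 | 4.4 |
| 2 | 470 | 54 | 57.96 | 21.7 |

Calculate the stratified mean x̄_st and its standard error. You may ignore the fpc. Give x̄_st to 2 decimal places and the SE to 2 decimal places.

x̄_st = Σ W_h x̄_h = (370·16.50 + 470·57.96)/840 = 39.69786
V̂(x̄_st) = Σ W_h² s_h²/n_h, with W_h = N_h/N and N = 840:
  stratum 1: (370/840)²·4.4²/61 = 0.0615773
  stratum 2: (470/840)²·21.7²/54 = 2.73
V̂(x̄_st) = 2.79158
SE(x̄_st) = √2.79158 = 1.6708

x̄_st ≈ 39.70, SE ≈ 1.67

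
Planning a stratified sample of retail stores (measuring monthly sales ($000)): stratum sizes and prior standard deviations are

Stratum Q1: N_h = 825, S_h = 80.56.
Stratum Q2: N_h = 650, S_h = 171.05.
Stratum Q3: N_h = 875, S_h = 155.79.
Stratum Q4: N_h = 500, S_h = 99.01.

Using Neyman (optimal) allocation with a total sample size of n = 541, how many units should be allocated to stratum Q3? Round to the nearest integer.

203

Neyman allocation: n_h = n · N_h S_h / Σ N_i S_i, with n = 541.
  stratum Q1: N_h·S_h = 825·80.56 = 66462.00
  stratum Q2: N_h·S_h = 650·171.05 = 111182.50
  stratum Q3: N_h·S_h = 875·155.79 = 136316.25
  stratum Q4: N_h·S_h = 500·99.01 = 49505.00
Σ N_h S_h = 363465.75
n for stratum Q3 = 541·136316.25/363465.75 = 202.900 → 203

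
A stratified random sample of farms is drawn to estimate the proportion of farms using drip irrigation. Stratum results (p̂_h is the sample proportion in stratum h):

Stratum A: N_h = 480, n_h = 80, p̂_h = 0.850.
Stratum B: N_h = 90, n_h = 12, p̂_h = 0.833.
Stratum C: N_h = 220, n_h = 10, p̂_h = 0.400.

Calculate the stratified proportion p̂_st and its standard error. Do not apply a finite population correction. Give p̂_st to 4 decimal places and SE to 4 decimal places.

N = 790; stratum weights W_h = N_h/N.
p̂_st = Σ W_h p̂_h = (480·0.850 + 90·0.833 + 220·0.400)/790 = 0.72275
V̂(p̂_st) = Σ W_h² p̂_h(1−p̂_h)/(n_h−1):
  stratum A: (480/790)²·0.850·0.150/79 = 0.000595815
  stratum B: (90/790)²·0.833·0.167/11 = 0.000164134
  stratum C: (220/790)²·0.400·0.600/9 = 0.00206804
V̂(p̂_st) = 0.00282799; SE = √V̂ = 0.0531789

p̂_st ≈ 0.7227, SE ≈ 0.0532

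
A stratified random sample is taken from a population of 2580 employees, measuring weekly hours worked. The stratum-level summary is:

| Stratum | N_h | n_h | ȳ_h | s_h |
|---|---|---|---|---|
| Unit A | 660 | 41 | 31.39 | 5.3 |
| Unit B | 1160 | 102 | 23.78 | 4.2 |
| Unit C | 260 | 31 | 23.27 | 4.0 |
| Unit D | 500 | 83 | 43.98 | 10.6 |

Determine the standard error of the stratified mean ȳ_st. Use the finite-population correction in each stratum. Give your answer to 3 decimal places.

SE(ȳ_st) ≈ 0.348

V̂(ȳ_st) = Σ W_h² (1 − n_h/N_h) s_h²/n_h, with W_h = N_h/N and N = 2580:
  stratum Unit A: (660/2580)²·(1 − 41/660)·5.3²/41 = 0.0420497
  stratum Unit B: (1160/2580)²·(1 − 102/1160)·4.2²/102 = 0.0318862
  stratum Unit C: (260/2580)²·(1 − 31/260)·4.0²/31 = 0.00461666
  stratum Unit D: (500/2580)²·(1 − 83/500)·10.6²/83 = 0.0424034
V̂(ȳ_st) = 0.120956
SE(ȳ_st) = √0.120956 = 0.347787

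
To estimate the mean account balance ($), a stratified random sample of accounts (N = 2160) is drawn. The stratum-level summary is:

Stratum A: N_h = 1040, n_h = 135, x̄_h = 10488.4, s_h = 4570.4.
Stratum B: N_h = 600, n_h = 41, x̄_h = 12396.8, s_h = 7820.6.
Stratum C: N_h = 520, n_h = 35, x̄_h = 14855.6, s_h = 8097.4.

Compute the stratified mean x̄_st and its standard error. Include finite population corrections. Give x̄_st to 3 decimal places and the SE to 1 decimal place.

x̄_st ≈ 12069.874, SE ≈ 489.6

x̄_st = Σ W_h x̄_h = (1040·10488.4 + 600·12396.8 + 520·14855.6)/2160 = 12069.87407
V̂(x̄_st) = Σ W_h² (1 − n_h/N_h) s_h²/n_h, with W_h = N_h/N and N = 2160:
  stratum A: (1040/2160)²·(1 − 135/1040)·4570.4²/135 = 31214
  stratum B: (600/2160)²·(1 − 41/600)·7820.6²/41 = 107239
  stratum C: (520/2160)²·(1 − 35/520)·8097.4²/35 = 101265
V̂(x̄_st) = 239718
SE(x̄_st) = √239718 = 489.61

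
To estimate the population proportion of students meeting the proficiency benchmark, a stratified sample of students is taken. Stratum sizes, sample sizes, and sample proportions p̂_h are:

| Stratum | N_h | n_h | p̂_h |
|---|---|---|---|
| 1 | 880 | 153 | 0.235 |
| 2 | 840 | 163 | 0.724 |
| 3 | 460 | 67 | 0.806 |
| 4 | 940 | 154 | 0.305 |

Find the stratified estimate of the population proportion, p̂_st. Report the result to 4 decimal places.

p̂_st ≈ 0.4719

N = 3120; stratum weights W_h = N_h/N.
p̂_st = Σ W_h p̂_h = (880·0.235 + 840·0.724 + 460·0.806 + 940·0.305)/3120 = 0.47193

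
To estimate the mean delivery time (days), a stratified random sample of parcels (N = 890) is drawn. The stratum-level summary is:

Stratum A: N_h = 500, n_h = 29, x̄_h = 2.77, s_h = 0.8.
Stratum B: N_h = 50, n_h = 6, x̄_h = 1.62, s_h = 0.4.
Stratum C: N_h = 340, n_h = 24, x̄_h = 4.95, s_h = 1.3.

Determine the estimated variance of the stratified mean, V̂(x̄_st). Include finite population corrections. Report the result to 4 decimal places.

V̂(x̄_st) ≈ 0.0162

V̂(x̄_st) = Σ W_h² (1 − n_h/N_h) s_h²/n_h, with W_h = N_h/N and N = 890:
  stratum A: (500/890)²·(1 − 29/500)·0.8²/29 = 0.00656135
  stratum B: (50/890)²·(1 − 6/50)·0.4²/6 = 7.40647e-05
  stratum C: (340/890)²·(1 − 24/340)·1.3²/24 = 0.00955128
V̂(x̄_st) = 0.0161867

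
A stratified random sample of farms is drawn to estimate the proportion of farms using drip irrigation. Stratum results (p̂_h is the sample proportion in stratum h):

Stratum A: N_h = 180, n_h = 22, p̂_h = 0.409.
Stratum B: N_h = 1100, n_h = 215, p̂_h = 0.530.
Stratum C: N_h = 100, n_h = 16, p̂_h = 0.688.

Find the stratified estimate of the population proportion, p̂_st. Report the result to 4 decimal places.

p̂_st ≈ 0.5257

N = 1380; stratum weights W_h = N_h/N.
p̂_st = Σ W_h p̂_h = (180·0.409 + 1100·0.530 + 100·0.688)/1380 = 0.52567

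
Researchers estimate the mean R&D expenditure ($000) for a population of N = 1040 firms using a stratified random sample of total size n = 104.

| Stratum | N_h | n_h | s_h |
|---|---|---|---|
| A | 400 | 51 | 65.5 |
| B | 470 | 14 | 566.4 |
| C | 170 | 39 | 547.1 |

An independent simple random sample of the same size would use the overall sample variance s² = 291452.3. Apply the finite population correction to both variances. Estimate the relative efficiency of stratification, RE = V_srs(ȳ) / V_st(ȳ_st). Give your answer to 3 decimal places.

RE ≈ 0.536

V̂(ȳ_st) = Σ W_h² (1 − n_h/N_h) s_h²/n_h, with W_h = N_h/N and N = 1040:
  stratum A: (400/1040)²·(1 − 51/400)·65.5²/51 = 10.8575
  stratum B: (470/1040)²·(1 − 14/470)·566.4²/14 = 4540.61
  stratum C: (170/1040)²·(1 − 39/170)·547.1²/39 = 158.024
V_st = 4709.49
V_srs = (1 − 104/1040)·291452.3/104 = 2522.18
Relative efficiency = V_srs / V_st = 2522.18/4709.49 = 0.5356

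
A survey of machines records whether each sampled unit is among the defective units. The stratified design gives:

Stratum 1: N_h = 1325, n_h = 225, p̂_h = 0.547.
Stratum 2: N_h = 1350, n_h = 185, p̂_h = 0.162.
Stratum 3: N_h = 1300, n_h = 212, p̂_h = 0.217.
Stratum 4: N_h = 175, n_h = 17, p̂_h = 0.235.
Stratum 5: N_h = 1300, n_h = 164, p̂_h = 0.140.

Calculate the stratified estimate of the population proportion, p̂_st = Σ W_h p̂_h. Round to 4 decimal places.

p̂_st ≈ 0.2658

N = 5450; stratum weights W_h = N_h/N.
p̂_st = Σ W_h p̂_h = (1325·0.547 + 1350·0.162 + 1300·0.217 + 175·0.235 + 1300·0.140)/5450 = 0.26582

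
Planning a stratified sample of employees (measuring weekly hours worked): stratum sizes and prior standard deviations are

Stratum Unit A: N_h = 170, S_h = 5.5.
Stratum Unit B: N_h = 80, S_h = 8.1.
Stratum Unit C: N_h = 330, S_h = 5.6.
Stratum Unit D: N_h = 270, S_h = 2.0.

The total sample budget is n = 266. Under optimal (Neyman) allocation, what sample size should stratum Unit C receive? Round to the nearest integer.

124

Neyman allocation: n_h = n · N_h S_h / Σ N_i S_i, with n = 266.
  stratum Unit A: N_h·S_h = 170·5.5 = 935.00
  stratum Unit B: N_h·S_h = 80·8.1 = 648.00
  stratum Unit C: N_h·S_h = 330·5.6 = 1848.00
  stratum Unit D: N_h·S_h = 270·2.0 = 540.00
Σ N_h S_h = 3971.00
n for stratum Unit C = 266·1848.00/3971.00 = 123.789 → 124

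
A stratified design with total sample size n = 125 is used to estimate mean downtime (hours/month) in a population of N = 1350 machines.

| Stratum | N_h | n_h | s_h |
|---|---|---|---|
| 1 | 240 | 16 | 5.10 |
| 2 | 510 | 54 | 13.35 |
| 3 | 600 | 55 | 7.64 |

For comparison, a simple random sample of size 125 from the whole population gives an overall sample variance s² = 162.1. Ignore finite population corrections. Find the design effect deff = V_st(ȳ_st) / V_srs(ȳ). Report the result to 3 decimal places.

deff ≈ 0.564

V̂(ȳ_st) = Σ W_h² s_h²/n_h, with W_h = N_h/N and N = 1350:
  stratum 1: (240/1350)²·5.10²/16 = 0.0513778
  stratum 2: (510/1350)²·13.35²/54 = 0.471022
  stratum 3: (600/1350)²·7.64²/55 = 0.209633
V_st = 0.732033
V_srs = s²/n = 162.1/125 = 1.2968
deff = V_st / V_srs = 0.732033/1.2968 = 0.5645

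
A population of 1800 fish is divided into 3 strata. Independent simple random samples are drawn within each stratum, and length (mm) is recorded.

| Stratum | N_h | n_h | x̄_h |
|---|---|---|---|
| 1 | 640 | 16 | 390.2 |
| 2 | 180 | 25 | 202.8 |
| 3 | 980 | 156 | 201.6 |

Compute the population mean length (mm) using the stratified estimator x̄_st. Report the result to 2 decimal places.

x̄_st ≈ 268.78

N = Σ N_h = 1800. Stratum weights W_h = N_h/N.
x̄_st = (640·390.2 + 180·202.8 + 980·201.6) / 1800 = 268.7778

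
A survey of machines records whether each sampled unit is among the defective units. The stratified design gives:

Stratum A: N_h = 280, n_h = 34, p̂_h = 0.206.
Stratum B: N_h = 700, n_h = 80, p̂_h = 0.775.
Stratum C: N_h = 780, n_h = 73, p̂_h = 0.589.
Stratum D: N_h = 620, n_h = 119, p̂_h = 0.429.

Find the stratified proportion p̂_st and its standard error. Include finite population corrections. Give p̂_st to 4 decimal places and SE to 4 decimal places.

p̂_st ≈ 0.5570, SE ≈ 0.0259

N = 2380; stratum weights W_h = N_h/N.
p̂_st = Σ W_h p̂_h = (280·0.206 + 700·0.775 + 780·0.589 + 620·0.429)/2380 = 0.55697
V̂(p̂_st) = Σ W_h² (1 − n_h/N_h) p̂_h(1−p̂_h)/(n_h−1):
  stratum A: (280/2380)²·(1 − 34/280)·0.206·0.794/33 = 6.02716e-05
  stratum B: (700/2380)²·(1 − 80/700)·0.775·0.225/79 = 0.000169119
  stratum C: (780/2380)²·(1 − 73/780)·0.589·0.411/72 = 0.000327329
  stratum D: (620/2380)²·(1 − 119/620)·0.429·0.571/118 = 0.000113838
V̂(p̂_st) = 0.000670558; SE = √V̂ = 0.0258951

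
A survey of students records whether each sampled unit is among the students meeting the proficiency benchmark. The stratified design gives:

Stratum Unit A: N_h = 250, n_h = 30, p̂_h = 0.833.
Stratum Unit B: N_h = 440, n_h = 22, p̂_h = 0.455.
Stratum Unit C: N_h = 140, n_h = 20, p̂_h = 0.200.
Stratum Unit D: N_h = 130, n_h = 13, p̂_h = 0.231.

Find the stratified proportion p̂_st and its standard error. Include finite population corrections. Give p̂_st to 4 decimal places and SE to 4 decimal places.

p̂_st ≈ 0.4859, SE ≈ 0.0551

N = 960; stratum weights W_h = N_h/N.
p̂_st = Σ W_h p̂_h = (250·0.833 + 440·0.455 + 140·0.200 + 130·0.231)/960 = 0.48592
V̂(p̂_st) = Σ W_h² (1 − n_h/N_h) p̂_h(1−p̂_h)/(n_h−1):
  stratum Unit A: (250/960)²·(1 − 30/250)·0.833·0.167/29 = 0.000286275
  stratum Unit B: (440/960)²·(1 − 22/440)·0.455·0.545/21 = 0.00235654
  stratum Unit C: (140/960)²·(1 − 20/140)·0.200·0.800/19 = 0.000153509
  stratum Unit D: (130/960)²·(1 − 13/130)·0.231·0.769/12 = 0.000244311
V̂(p̂_st) = 0.00304064; SE = √V̂ = 0.055142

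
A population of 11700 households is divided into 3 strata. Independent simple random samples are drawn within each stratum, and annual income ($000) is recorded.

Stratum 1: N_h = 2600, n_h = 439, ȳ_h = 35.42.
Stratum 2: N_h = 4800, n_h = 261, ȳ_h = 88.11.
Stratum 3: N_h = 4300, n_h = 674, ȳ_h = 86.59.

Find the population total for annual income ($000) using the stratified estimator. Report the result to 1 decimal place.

τ̂_st ≈ 887357.0

τ̂_st = Σ N_h ȳ_h = 2600·35.42 + 4800·88.11 + 4300·86.59 = 887357.0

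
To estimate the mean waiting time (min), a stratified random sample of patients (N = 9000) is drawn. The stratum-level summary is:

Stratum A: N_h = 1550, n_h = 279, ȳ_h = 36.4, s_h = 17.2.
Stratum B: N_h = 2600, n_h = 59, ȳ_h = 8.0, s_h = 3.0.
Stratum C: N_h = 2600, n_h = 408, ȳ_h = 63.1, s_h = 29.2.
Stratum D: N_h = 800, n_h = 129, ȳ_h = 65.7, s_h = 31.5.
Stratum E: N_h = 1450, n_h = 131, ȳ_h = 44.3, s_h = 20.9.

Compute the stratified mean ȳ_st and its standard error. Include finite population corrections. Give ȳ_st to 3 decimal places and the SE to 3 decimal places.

ȳ_st = Σ W_h ȳ_h = (1550·36.4 + 2600·8.0 + 2600·63.1 + 800·65.7 + 1450·44.3)/9000 = 39.78611
V̂(ȳ_st) = Σ W_h² (1 − n_h/N_h) s_h²/n_h, with W_h = N_h/N and N = 9000:
  stratum A: (1550/9000)²·(1 − 279/1550)·17.2²/279 = 0.0257896
  stratum B: (2600/9000)²·(1 − 59/2600)·3.0²/59 = 0.0124418
  stratum C: (2600/9000)²·(1 − 408/2600)·29.2²/408 = 0.14704
  stratum D: (800/9000)²·(1 − 129/800)·31.5²/129 = 0.0509752
  stratum E: (1450/9000)²·(1 − 131/1450)·20.9²/131 = 0.0787316
V̂(ȳ_st) = 0.314978
SE(ȳ_st) = √0.314978 = 0.561229

ȳ_st ≈ 39.786, SE ≈ 0.561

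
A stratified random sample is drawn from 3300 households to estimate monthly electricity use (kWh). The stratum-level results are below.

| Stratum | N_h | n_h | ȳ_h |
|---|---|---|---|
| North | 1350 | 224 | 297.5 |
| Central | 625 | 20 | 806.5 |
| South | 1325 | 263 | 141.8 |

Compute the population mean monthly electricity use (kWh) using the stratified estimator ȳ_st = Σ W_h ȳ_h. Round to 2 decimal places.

ȳ_st ≈ 331.39

N = Σ N_h = 3300. Stratum weights W_h = N_h/N.
ȳ_st = (1350·297.5 + 625·806.5 + 1325·141.8) / 3300 = 331.3856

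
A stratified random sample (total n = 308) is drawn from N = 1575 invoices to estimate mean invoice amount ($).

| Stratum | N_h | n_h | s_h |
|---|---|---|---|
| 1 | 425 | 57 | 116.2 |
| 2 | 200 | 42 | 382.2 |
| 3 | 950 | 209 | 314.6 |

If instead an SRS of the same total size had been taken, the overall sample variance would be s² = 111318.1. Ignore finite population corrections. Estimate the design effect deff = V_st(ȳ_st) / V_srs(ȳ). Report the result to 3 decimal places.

deff ≈ 0.680

V̂(ȳ_st) = Σ W_h² s_h²/n_h, with W_h = N_h/N and N = 1575:
  stratum 1: (425/1575)²·116.2²/57 = 17.2486
  stratum 2: (200/1575)²·382.2²/42 = 56.083
  stratum 3: (950/1575)²·314.6²/209 = 172.289
V_st = 245.62
V_srs = s²/n = 111318.1/308 = 361.422
deff = V_st / V_srs = 245.62/361.422 = 0.6796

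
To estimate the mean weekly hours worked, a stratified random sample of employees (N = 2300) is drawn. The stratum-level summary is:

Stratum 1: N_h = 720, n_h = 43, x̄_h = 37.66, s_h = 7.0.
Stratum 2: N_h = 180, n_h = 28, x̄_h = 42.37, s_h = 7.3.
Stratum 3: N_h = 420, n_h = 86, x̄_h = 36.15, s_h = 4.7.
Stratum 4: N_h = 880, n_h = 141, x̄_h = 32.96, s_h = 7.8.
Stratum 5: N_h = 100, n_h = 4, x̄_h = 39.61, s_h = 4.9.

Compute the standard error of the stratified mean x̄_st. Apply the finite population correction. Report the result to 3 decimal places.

V̂(x̄_st) = Σ W_h² (1 − n_h/N_h) s_h²/n_h, with W_h = N_h/N and N = 2300:
  stratum 1: (720/2300)²·(1 − 43/720)·7.0²/43 = 0.105001
  stratum 2: (180/2300)²·(1 − 28/180)·7.3²/28 = 0.00984347
  stratum 3: (420/2300)²·(1 − 86/420)·4.7²/86 = 0.00681142
  stratum 4: (880/2300)²·(1 − 141/880)·7.8²/141 = 0.0530446
  stratum 5: (100/2300)²·(1 − 4/100)·4.9²/4 = 0.010893
V̂(x̄_st) = 0.185593
SE(x̄_st) = √0.185593 = 0.430806

SE(x̄_st) ≈ 0.431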